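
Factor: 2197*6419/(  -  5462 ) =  - 14102543/5462  =  - 2^ (-1)*7^2 *13^3*131^1*2731^( - 1 )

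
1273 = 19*67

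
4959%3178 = 1781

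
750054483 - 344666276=405388207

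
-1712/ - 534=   3 + 55/267 = 3.21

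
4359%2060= 239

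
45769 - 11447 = 34322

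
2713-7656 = - 4943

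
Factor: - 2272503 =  - 3^1 * 37^1*59^1*347^1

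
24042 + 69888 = 93930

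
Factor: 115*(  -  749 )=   -  86135  =  - 5^1*7^1*23^1*107^1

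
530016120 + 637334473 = 1167350593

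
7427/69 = 107  +  44/69 = 107.64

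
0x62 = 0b1100010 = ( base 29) 3B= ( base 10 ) 98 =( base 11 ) 8A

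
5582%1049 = 337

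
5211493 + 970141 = 6181634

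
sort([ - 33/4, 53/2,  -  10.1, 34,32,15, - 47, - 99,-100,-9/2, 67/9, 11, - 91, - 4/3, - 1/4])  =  [ - 100,  -  99, - 91, - 47, - 10.1,- 33/4, -9/2, - 4/3, - 1/4,67/9, 11, 15, 53/2,32, 34 ]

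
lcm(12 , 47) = 564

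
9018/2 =4509 = 4509.00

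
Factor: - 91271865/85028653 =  - 3^1*5^1*503^1*1481^( - 1)*12097^1*57413^(-1)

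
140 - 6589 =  - 6449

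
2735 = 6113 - 3378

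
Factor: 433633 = 433633^1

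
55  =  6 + 49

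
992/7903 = 992/7903  =  0.13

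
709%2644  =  709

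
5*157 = 785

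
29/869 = 29/869 = 0.03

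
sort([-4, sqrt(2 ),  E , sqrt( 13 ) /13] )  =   [-4,sqrt ( 13 )/13 , sqrt( 2), E]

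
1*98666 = 98666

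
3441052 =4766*722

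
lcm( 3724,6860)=130340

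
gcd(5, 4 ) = 1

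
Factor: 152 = 2^3*19^1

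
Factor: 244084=2^2*139^1*439^1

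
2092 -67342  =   - 65250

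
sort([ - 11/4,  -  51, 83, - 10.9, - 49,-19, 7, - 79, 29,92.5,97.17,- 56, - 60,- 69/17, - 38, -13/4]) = [ - 79,  -  60, - 56, - 51, - 49, - 38, - 19, - 10.9, - 69/17, -13/4,-11/4 , 7, 29, 83, 92.5, 97.17]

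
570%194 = 182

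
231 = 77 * 3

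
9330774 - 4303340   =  5027434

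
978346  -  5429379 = - 4451033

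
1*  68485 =68485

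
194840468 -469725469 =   -  274885001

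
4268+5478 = 9746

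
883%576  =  307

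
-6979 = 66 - 7045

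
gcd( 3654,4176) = 522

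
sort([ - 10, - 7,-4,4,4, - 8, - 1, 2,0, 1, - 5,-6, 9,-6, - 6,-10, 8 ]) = [- 10, - 10 ,-8, - 7, - 6, - 6, - 6, - 5, - 4, - 1,0, 1,2,4, 4, 8,  9 ]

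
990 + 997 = 1987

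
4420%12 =4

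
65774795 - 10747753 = 55027042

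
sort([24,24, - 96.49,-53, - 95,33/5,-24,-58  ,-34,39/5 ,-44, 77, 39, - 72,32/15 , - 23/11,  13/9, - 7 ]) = [ - 96.49, - 95 ,-72, - 58,-53, -44,-34,  -  24,-7,-23/11, 13/9 , 32/15,33/5 , 39/5 , 24,  24,39,77 ] 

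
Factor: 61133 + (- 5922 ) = 13^1*31^1*137^1 = 55211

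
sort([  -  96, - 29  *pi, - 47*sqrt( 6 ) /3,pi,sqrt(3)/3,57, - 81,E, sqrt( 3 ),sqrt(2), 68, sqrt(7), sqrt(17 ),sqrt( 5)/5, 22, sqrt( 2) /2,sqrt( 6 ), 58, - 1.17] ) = [ -96,-29*pi , - 81, - 47*sqrt( 6 ) /3,- 1.17, sqrt( 5)/5,sqrt( 3) /3,sqrt( 2)/2,sqrt( 2), sqrt(3),sqrt(  6),sqrt(7),E, pi,sqrt( 17), 22, 57,58,68]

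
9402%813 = 459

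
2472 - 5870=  - 3398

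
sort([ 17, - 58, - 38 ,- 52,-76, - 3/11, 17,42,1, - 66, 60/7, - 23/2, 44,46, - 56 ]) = [ - 76, - 66, - 58, - 56, - 52, - 38, - 23/2, - 3/11 , 1,60/7,  17, 17,42, 44, 46 ] 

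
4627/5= 925 + 2/5 = 925.40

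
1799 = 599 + 1200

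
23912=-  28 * ( - 854) 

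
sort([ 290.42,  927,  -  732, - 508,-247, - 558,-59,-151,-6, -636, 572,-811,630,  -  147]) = [ - 811, - 732, - 636, - 558,-508, - 247, - 151,-147, - 59 , - 6, 290.42, 572, 630,927]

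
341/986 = 341/986= 0.35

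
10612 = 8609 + 2003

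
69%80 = 69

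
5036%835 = 26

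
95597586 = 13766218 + 81831368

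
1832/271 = 6 + 206/271 = 6.76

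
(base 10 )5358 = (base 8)12356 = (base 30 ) 5si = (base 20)d7i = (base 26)7o2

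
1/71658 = 1/71658  =  0.00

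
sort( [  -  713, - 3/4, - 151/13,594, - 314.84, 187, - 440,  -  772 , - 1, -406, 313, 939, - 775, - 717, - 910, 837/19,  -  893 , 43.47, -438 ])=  [ - 910, - 893, - 775,- 772,- 717 , - 713 , - 440 , - 438,  -  406, - 314.84, -151/13,-1 ,-3/4, 43.47,837/19 , 187 , 313, 594, 939 ]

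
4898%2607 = 2291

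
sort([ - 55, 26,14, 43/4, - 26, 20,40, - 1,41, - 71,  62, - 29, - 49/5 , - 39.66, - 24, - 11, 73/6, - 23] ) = [ - 71, -55, - 39.66 , - 29, - 26, - 24, - 23, - 11,-49/5, - 1 , 43/4, 73/6,14, 20,26 , 40,  41, 62]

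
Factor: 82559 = 82559^1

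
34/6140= 17/3070 = 0.01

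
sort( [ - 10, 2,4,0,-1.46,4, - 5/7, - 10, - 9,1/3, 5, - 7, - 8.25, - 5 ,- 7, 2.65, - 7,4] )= [-10, - 10 , - 9, - 8.25, - 7,-7, - 7  , - 5, - 1.46, - 5/7 , 0, 1/3,2,2.65, 4,4, 4,5 ] 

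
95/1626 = 95/1626 = 0.06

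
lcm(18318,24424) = 73272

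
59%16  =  11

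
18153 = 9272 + 8881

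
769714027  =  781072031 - 11358004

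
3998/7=3998/7 = 571.14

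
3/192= 1/64 = 0.02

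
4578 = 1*4578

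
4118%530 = 408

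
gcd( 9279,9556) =1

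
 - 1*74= - 74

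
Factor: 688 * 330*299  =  2^5*3^1*5^1*11^1*13^1*23^1*43^1=   67884960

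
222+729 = 951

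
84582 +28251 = 112833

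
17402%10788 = 6614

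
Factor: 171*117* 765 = 3^6*5^1*13^1*17^1* 19^1 = 15305355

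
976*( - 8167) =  - 7970992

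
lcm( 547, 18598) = 18598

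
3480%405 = 240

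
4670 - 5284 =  - 614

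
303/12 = 25+1/4 = 25.25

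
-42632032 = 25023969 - 67656001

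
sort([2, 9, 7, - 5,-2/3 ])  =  [- 5,  -  2/3,2,  7 , 9 ]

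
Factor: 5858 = 2^1*29^1*101^1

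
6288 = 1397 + 4891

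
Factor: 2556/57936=2^(-2)*3^1*17^( - 1)= 3/68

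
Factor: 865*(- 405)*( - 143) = 3^4* 5^2*11^1 * 13^1*173^1 = 50096475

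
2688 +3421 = 6109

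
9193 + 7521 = 16714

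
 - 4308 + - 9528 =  - 13836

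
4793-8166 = - 3373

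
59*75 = 4425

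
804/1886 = 402/943  =  0.43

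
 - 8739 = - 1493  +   - 7246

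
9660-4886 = 4774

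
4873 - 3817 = 1056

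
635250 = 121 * 5250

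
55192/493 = 55192/493 = 111.95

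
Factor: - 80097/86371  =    -  3^1*26699^1 * 86371^( - 1) 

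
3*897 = 2691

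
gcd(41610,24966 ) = 8322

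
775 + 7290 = 8065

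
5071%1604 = 259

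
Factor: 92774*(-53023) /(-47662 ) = 11^1*17^1*3119^1*4217^1*23831^( - 1)= 2459577901/23831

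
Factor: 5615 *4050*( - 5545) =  - 2^1*3^4*5^4*1109^1*1123^1 = -126097458750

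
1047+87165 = 88212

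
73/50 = 73/50 = 1.46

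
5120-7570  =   -2450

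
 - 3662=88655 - 92317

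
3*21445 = 64335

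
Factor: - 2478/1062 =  - 3^(- 1) * 7^1 =- 7/3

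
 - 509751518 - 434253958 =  - 944005476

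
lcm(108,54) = 108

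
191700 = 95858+95842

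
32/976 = 2/61  =  0.03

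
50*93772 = 4688600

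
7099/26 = 7099/26 = 273.04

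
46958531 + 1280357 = 48238888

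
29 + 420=449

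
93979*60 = 5638740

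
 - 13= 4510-4523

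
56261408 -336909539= - 280648131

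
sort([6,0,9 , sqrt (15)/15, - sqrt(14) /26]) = [- sqrt( 14 )/26, 0,sqrt(15 )/15,6,9]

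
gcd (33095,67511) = 1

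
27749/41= 676 + 33/41 = 676.80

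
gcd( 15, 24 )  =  3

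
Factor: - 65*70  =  -2^1*5^2*7^1*13^1  =  -  4550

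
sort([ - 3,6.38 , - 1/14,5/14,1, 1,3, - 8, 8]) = [ - 8,  -  3, - 1/14 , 5/14,1,1,3,6.38,  8 ]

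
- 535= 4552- 5087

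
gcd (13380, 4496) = 4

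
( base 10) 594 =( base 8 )1122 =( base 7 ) 1506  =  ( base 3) 211000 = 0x252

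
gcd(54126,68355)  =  279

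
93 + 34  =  127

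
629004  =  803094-174090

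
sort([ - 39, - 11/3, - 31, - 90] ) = [ - 90, - 39,- 31, - 11/3 ]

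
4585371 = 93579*49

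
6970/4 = 1742+1/2 = 1742.50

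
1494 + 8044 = 9538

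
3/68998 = 3/68998 = 0.00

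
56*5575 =312200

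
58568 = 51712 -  - 6856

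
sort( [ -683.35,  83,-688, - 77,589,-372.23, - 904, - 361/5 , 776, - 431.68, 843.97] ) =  [-904, - 688,-683.35, - 431.68, - 372.23, - 77, - 361/5 , 83, 589,776, 843.97]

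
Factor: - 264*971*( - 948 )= 2^5*3^2*11^1*79^1*971^1 = 243014112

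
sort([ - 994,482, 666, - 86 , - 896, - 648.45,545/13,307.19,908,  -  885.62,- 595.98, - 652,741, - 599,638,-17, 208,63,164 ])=[ -994 ,-896,  -  885.62, - 652, - 648.45, - 599,-595.98, - 86, - 17,545/13,63,  164,208,307.19,482,638,666, 741,908 ]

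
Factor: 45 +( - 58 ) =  - 13 = - 13^1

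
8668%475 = 118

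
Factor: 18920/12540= 86/57  =  2^1*3^(- 1 )*19^(-1 )*43^1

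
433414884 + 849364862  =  1282779746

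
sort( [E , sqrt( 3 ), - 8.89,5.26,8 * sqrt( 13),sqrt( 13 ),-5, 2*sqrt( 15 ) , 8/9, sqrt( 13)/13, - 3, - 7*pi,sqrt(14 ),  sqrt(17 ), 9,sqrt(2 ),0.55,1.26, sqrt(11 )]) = [ - 7*pi ,  -  8.89, - 5, - 3,sqrt( 13)/13,0.55 , 8/9, 1.26,  sqrt( 2 ), sqrt( 3), E,sqrt( 11), sqrt (13), sqrt(14),sqrt( 17 ), 5.26, 2*sqrt ( 15), 9,8*sqrt( 13 )]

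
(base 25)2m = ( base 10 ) 72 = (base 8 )110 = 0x48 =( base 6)200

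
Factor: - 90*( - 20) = 2^3*3^2*5^2 = 1800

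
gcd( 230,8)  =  2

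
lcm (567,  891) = 6237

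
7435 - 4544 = 2891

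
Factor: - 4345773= - 3^1*431^1*3361^1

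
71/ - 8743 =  - 71/8743 = - 0.01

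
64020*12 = 768240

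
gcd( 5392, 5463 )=1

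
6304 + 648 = 6952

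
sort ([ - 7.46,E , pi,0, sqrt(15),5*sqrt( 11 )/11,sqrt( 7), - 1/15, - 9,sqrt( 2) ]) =[ - 9, - 7.46,  -  1/15, 0,  sqrt( 2),5*sqrt( 11)/11,sqrt( 7), E,pi,sqrt(15)]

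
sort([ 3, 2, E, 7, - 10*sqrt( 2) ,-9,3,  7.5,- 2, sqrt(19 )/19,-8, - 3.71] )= [ - 10 * sqrt( 2 ), -9,-8, - 3.71, - 2,sqrt(19 ) /19,2,E,  3,3, 7, 7.5 ]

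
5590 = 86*65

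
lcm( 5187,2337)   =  212667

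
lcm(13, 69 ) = 897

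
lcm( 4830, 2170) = 149730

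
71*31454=2233234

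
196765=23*8555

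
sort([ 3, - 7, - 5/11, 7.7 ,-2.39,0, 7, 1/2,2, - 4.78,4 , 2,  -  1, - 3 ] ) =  [ - 7, - 4.78,-3, - 2.39 ,-1,  -  5/11, 0,1/2, 2, 2, 3, 4 , 7 , 7.7] 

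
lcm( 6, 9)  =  18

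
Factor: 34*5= 2^1*5^1*17^1 = 170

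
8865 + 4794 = 13659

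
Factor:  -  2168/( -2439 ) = 8/9=2^3*3^ (-2)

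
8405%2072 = 117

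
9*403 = 3627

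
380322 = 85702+294620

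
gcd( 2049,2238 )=3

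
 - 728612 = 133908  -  862520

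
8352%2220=1692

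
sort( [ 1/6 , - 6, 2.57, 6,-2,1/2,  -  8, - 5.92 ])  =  [-8, - 6, - 5.92,-2, 1/6,1/2,2.57,6]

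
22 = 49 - 27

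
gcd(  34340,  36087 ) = 1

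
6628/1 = 6628 = 6628.00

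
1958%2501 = 1958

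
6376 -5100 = 1276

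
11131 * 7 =77917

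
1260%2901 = 1260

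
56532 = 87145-30613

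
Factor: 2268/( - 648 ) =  - 7/2 =-  2^ (-1)*7^1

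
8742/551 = 15 + 477/551  =  15.87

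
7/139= 7/139 = 0.05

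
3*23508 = 70524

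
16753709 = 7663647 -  - 9090062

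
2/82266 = 1/41133 = 0.00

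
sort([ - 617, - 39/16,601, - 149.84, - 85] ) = [-617 ,  -  149.84, - 85,-39/16, 601 ]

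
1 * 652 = 652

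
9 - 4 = 5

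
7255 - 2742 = 4513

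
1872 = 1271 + 601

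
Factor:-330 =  - 2^1 * 3^1*5^1*11^1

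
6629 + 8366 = 14995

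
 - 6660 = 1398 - 8058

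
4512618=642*7029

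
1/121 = 1/121 = 0.01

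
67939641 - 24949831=42989810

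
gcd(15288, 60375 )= 21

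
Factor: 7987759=13^1 *197^1*3119^1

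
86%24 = 14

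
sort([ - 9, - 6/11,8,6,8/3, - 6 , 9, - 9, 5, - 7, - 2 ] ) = [ - 9,  -  9, - 7, - 6, - 2 , - 6/11,8/3,5, 6,8,9 ] 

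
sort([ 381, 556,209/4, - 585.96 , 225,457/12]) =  [ - 585.96 , 457/12,209/4, 225, 381,556]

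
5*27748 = 138740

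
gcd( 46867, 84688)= 1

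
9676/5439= 9676/5439 = 1.78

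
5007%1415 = 762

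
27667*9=249003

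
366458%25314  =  12062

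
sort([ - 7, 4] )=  [ - 7, 4]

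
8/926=4/463 = 0.01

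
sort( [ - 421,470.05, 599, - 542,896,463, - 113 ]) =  [-542,- 421, - 113,463,470.05,599,896] 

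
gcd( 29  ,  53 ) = 1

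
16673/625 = 16673/625 =26.68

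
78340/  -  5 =-15668 + 0/1 = - 15668.00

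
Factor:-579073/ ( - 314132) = 671/364 = 2^( - 2) * 7^( - 1 ) * 11^1 * 13^( - 1 )*61^1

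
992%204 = 176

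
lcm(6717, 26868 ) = 26868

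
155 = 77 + 78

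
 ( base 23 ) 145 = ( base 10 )626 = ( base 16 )272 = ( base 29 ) lh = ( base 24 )122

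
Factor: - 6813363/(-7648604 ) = 2^( - 2) * 3^1 * 23^( - 1)*139^1*16339^1*83137^( -1)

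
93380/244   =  382 + 43/61 = 382.70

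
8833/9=981+ 4/9 = 981.44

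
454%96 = 70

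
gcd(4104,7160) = 8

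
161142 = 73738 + 87404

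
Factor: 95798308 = 2^2  *  31^1*772567^1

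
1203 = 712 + 491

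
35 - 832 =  - 797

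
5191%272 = 23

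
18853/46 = 409 + 39/46 =409.85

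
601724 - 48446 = 553278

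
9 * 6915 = 62235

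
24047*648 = 15582456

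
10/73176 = 5/36588 =0.00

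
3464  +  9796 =13260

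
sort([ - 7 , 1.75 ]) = [  -  7, 1.75]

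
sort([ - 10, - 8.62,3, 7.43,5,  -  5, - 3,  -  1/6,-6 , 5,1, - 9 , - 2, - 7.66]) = [ - 10,-9, - 8.62 , - 7.66,-6, - 5,  -  3 , - 2 , - 1/6,1,3, 5,  5, 7.43] 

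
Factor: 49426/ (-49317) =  - 2^1*3^( - 1 )*13^1*17^( - 1)*967^( - 1)*1901^1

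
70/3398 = 35/1699 = 0.02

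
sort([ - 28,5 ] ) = [ - 28, 5 ]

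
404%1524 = 404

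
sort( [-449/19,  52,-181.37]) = [ - 181.37, - 449/19,52] 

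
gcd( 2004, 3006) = 1002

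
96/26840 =12/3355 = 0.00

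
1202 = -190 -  - 1392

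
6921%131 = 109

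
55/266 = 55/266 = 0.21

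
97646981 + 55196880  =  152843861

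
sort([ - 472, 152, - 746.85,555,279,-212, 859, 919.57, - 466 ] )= [-746.85,-472, - 466,  -  212, 152, 279,555 , 859,919.57 ]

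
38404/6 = 6400 + 2/3 = 6400.67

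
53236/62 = 858+20/31 = 858.65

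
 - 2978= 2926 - 5904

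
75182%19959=15305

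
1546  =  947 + 599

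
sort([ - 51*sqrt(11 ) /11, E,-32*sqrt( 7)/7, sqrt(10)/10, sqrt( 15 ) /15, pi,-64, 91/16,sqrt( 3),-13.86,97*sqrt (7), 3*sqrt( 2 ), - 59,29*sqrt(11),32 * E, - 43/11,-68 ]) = [ - 68, - 64, - 59 , - 51*sqrt(11)/11, - 13.86, - 32*sqrt (7 ) /7 , - 43/11,sqrt(15 ) /15, sqrt( 10)/10,sqrt ( 3 ),  E,pi, 3*sqrt (2 ),  91/16, 32 * E,29*sqrt(11), 97*sqrt( 7 )]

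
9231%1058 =767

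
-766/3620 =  - 383/1810  =  -0.21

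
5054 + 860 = 5914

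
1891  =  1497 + 394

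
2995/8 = 2995/8  =  374.38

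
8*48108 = 384864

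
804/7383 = 268/2461 = 0.11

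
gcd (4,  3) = 1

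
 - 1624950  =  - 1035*1570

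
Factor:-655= - 5^1*131^1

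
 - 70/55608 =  - 5/3972 = - 0.00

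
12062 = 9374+2688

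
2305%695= 220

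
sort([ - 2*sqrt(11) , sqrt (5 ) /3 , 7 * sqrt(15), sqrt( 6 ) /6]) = [-2*sqrt( 11),  sqrt ( 6)/6,sqrt( 5) /3,7*sqrt( 15 )] 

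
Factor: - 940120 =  - 2^3*5^1*19^1*1237^1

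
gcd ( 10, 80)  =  10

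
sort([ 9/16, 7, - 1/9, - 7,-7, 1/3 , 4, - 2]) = [ - 7,  -  7,-2, - 1/9,1/3,9/16, 4,7 ]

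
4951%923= 336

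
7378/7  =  1054 =1054.00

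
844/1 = 844 = 844.00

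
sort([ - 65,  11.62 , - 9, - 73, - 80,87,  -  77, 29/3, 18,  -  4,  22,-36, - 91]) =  [-91,-80, -77, - 73, - 65, - 36,-9, - 4,29/3,11.62,18, 22 , 87 ]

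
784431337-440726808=343704529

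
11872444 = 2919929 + 8952515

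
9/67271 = 9/67271 = 0.00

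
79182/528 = 149 + 85/88 = 149.97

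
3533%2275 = 1258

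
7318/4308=3659/2154 = 1.70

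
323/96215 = 323/96215 = 0.00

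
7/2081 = 7/2081 = 0.00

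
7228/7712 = 1807/1928  =  0.94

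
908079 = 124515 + 783564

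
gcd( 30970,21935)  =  5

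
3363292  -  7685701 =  - 4322409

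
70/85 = 14/17 = 0.82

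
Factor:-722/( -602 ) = 7^(  -  1)*19^2*43^( - 1) = 361/301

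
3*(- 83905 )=-251715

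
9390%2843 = 861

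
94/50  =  47/25   =  1.88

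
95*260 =24700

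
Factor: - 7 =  - 7^1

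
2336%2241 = 95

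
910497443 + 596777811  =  1507275254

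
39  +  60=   99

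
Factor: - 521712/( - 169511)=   2^4*3^2*337^( - 1)*503^( - 1) * 3623^1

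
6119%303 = 59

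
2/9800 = 1/4900 =0.00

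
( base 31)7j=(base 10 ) 236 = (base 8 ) 354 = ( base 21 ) b5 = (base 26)92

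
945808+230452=1176260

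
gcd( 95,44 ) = 1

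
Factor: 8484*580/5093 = 4920720/5093 = 2^4 * 3^1*  5^1*7^1* 11^( - 1)*29^1 * 101^1*463^ ( - 1)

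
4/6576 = 1/1644 = 0.00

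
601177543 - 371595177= 229582366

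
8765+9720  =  18485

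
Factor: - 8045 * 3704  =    -  29798680= - 2^3 *5^1*463^1 * 1609^1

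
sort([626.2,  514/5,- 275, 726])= [ - 275,514/5,626.2,726] 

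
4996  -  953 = 4043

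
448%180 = 88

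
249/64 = 249/64 = 3.89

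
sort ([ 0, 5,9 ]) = [0, 5, 9 ] 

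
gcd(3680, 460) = 460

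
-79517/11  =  -7229 + 2/11 = - 7228.82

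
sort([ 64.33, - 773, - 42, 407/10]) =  [-773, - 42,  407/10,  64.33]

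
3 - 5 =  - 2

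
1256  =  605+651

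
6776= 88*77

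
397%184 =29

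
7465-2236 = 5229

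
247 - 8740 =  - 8493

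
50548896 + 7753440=58302336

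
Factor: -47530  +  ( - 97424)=  -  144954  =  - 2^1*  3^2*8053^1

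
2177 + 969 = 3146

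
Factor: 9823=11^1 * 19^1 * 47^1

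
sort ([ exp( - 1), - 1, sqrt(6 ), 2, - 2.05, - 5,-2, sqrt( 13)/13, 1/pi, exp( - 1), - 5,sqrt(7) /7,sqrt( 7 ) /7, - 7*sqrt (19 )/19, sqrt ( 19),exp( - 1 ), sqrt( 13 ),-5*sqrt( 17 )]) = [-5*sqrt( 17), - 5, - 5 , - 2.05, - 2, - 7 * sqrt( 19 )/19,  -  1, sqrt(13 ) /13,1/pi, exp( - 1 ) , exp( - 1),  exp(-1), sqrt( 7 ) /7, sqrt(7)/7,2,sqrt( 6 ), sqrt(13 ), sqrt( 19 )]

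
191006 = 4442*43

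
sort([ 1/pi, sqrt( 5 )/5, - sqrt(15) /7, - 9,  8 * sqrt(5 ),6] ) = [ - 9, - sqrt (15)/7,1/pi, sqrt(5) /5, 6, 8*sqrt(5 )]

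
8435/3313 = 8435/3313 = 2.55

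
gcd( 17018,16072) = 2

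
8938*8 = 71504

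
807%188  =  55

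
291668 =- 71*( - 4108 )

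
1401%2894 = 1401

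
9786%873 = 183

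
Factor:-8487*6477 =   -  54970299 = - 3^3*17^1*23^1*41^1*127^1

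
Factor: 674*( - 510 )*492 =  - 169120080 = -  2^4*3^2*5^1*17^1*41^1 * 337^1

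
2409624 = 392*6147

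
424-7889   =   - 7465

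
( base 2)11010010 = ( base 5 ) 1320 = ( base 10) 210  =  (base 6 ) 550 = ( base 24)8I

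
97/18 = 5 + 7/18 = 5.39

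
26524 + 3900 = 30424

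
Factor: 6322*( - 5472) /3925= - 2^6 * 3^2*5^( - 2)*19^1*29^1*109^1*157^( - 1) = - 34593984/3925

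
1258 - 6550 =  - 5292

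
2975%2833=142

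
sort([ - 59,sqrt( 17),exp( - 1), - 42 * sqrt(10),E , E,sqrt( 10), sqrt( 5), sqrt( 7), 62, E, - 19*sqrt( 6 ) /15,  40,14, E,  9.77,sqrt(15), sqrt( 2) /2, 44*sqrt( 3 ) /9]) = [  -  42*sqrt( 10), - 59, - 19*sqrt( 6) /15, exp(  -  1),sqrt(  2) /2, sqrt(5 ), sqrt( 7),  E, E, E, E,sqrt ( 10) , sqrt( 15 ), sqrt( 17 ), 44*sqrt( 3 ) /9,  9.77, 14,40, 62]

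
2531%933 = 665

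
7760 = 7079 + 681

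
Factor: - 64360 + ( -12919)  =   - 77279 = - 77279^1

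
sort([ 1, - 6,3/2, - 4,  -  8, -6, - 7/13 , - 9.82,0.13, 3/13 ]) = [ - 9.82, - 8, - 6, - 6, - 4, - 7/13,0.13, 3/13,1,3/2 ] 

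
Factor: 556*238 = 132328= 2^3  *7^1*17^1*139^1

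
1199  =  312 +887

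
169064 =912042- 742978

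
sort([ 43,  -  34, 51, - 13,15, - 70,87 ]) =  [ - 70, - 34, - 13, 15, 43,51,87 ]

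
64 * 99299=6355136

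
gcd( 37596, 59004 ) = 12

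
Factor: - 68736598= - 2^1*7^1 * 311^1*15787^1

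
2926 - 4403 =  - 1477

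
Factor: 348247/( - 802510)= - 2^(- 1 )*5^(  -  1)*80251^(-1)*348247^1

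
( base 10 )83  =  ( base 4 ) 1103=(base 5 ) 313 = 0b1010011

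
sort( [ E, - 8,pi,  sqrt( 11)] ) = [ - 8, E, pi, sqrt( 11)]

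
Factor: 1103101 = 1103101^1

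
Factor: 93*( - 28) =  - 2^2*3^1*7^1*31^1 = - 2604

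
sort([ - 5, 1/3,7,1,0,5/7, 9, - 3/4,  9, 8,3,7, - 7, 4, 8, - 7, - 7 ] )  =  [ - 7,-7, - 7, - 5,-3/4, 0 , 1/3,5/7,1,3,4,7,7,8, 8, 9,9] 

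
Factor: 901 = 17^1*53^1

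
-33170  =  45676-78846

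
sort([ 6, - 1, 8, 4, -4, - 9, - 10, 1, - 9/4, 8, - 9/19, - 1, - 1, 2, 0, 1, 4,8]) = [ - 10, - 9, - 4, - 9/4, - 1, - 1, - 1, - 9/19,0, 1,  1,2, 4,4, 6,8, 8,8 ]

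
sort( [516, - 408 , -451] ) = [ - 451 , -408, 516]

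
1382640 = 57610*24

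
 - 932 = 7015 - 7947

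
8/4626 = 4/2313 = 0.00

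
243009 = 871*279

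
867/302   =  2 + 263/302 = 2.87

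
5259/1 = 5259  =  5259.00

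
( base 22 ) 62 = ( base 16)86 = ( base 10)134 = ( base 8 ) 206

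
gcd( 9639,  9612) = 27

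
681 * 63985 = 43573785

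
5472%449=84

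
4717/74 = 4717/74 = 63.74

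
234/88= 2 + 29/44= 2.66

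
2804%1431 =1373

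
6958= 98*71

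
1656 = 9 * 184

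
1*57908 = 57908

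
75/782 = 75/782 = 0.10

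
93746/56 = 46873/28  =  1674.04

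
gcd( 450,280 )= 10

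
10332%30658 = 10332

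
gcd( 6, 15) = 3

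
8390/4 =4195/2 = 2097.50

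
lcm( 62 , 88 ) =2728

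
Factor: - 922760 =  - 2^3*5^1*17^1*23^1*59^1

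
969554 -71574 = 897980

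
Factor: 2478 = 2^1 * 3^1*7^1 * 59^1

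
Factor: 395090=2^1 * 5^1 * 39509^1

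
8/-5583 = - 1 + 5575/5583 = - 0.00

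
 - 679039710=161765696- 840805406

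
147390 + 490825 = 638215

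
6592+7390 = 13982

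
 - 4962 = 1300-6262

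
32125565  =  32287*995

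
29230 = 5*5846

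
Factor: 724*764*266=147134176 = 2^5 * 7^1  *  19^1*181^1*191^1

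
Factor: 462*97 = 2^1*3^1*7^1 *11^1*97^1 = 44814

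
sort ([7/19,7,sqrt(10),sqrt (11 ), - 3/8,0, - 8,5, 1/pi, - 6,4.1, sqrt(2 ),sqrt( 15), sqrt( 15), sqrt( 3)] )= [-8, - 6, - 3/8 , 0  ,  1/pi,7/19,sqrt(2),  sqrt(3),sqrt( 10 ),sqrt( 11),sqrt( 15 ),sqrt( 15),4.1,5, 7 ] 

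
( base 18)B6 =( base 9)246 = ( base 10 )204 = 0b11001100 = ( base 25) 84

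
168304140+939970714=1108274854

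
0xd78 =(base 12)1BB4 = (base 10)3448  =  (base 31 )3i7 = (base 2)110101111000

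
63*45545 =2869335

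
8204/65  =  8204/65= 126.22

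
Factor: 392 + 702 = 2^1 *547^1 = 1094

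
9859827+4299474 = 14159301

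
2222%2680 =2222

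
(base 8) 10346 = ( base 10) 4326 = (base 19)BID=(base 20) AG6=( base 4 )1003212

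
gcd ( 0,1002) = 1002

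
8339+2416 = 10755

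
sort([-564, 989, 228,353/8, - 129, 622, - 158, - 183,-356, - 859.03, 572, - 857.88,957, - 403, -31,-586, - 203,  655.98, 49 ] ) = [ - 859.03, - 857.88,  -  586, - 564,- 403, - 356, - 203, - 183, - 158, - 129, - 31,353/8,49, 228,572, 622,  655.98,957,  989]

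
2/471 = 2/471= 0.00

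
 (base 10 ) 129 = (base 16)81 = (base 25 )54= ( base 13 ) 9C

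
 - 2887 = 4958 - 7845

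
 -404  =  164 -568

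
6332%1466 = 468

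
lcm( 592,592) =592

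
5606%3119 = 2487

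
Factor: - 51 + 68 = 17^1  =  17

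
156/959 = 156/959 = 0.16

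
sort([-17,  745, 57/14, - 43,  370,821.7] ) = [ - 43,-17, 57/14,  370, 745,821.7]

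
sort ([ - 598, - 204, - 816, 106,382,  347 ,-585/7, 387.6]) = [ - 816, - 598, - 204, - 585/7,106, 347,  382,387.6]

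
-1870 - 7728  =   - 9598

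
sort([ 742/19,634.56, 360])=[ 742/19,360,634.56] 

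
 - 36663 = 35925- 72588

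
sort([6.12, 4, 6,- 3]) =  [ - 3, 4,  6, 6.12 ] 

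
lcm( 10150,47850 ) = 334950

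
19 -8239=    - 8220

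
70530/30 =2351 = 2351.00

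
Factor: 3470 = 2^1*5^1*  347^1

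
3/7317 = 1/2439 = 0.00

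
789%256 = 21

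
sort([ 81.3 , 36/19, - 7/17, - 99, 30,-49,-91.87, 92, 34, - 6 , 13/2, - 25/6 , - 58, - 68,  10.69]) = [ - 99, - 91.87,- 68,-58, - 49, - 6,- 25/6, - 7/17, 36/19, 13/2,  10.69 , 30, 34 , 81.3, 92]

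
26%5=1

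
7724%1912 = 76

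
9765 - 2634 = 7131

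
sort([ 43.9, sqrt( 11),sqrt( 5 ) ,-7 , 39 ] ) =[- 7,sqrt( 5), sqrt( 11 ), 39,  43.9 ] 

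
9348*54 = 504792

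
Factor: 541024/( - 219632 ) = -2^1*7^( - 1) * 11^1*29^1*37^( - 1 )=- 638/259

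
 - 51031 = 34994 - 86025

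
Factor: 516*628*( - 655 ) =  - 212251440=- 2^4 * 3^1*5^1 * 43^1*131^1*157^1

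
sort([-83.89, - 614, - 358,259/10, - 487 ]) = [  -  614, - 487, - 358,  -  83.89, 259/10 ] 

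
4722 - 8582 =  - 3860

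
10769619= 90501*119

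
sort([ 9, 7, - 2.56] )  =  [-2.56,7,9]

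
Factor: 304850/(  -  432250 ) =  - 5^(-1) * 19^( - 1) * 67^1 = - 67/95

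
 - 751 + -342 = -1093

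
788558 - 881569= - 93011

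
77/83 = 77/83 = 0.93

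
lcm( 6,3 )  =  6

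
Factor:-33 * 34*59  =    -  2^1 *3^1*11^1 * 17^1* 59^1 = - 66198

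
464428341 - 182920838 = 281507503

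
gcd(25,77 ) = 1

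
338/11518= 13/443= 0.03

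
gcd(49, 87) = 1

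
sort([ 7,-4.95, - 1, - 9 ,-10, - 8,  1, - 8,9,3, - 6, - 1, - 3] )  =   [ - 10 , - 9, - 8,  -  8,-6, - 4.95,  -  3, - 1,-1 , 1, 3,  7,  9] 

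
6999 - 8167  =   - 1168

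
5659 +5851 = 11510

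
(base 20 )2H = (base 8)71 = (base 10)57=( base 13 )45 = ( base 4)321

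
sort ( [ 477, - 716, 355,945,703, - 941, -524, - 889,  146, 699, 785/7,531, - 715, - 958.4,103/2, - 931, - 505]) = [ -958.4, - 941,  -  931, - 889 , - 716 , - 715, - 524, - 505,103/2,  785/7,146, 355,477,  531,699, 703,945]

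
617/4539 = 617/4539 = 0.14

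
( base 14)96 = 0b10000100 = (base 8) 204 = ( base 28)4K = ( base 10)132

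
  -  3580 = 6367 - 9947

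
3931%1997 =1934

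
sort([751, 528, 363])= [ 363,528, 751]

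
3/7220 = 3/7220 = 0.00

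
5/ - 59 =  - 1+54/59 = -0.08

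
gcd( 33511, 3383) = 1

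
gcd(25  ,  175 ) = 25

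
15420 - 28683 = -13263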